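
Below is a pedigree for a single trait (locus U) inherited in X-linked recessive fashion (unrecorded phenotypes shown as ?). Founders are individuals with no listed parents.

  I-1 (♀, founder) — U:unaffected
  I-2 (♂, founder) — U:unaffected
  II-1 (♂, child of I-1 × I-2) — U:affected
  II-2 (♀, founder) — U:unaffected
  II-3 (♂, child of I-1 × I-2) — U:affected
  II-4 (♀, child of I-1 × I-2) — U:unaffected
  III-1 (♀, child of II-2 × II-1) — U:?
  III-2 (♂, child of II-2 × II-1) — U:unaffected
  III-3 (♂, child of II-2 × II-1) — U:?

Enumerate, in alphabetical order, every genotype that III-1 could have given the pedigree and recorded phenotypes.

U/I-1 un ·: X^UX^u
U/I-2 un ·: X^UY
U/II-1 aff I-1×I-2: X^uY
U/II-2 un ·: X^UX^U|X^UX^u
U/II-3 aff I-1×I-2: X^uY
U/II-4 un I-1×I-2: X^UX^U|X^UX^u
U/III-1 ? II-2×II-1: X^UX^u|X^uX^u
U/III-2 un II-2×II-1: X^UY
U/III-3 ? II-2×II-1: X^UY|X^uY
⇒ U over [I-1,I-2,II-1,II-2,II-3,II-4,III-1,III-2,III-3]: 10 consistent

III-1 ∈ {X^UX^u, X^uX^u}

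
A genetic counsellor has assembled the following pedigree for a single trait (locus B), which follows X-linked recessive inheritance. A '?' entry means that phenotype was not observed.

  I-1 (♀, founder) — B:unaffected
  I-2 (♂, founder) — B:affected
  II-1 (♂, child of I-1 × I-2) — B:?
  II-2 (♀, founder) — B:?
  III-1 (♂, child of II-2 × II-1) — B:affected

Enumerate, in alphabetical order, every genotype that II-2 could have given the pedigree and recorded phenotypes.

II-2 ∈ {X^BX^b, X^bX^b}

B/I-1 un ·: X^BX^B|X^BX^b
B/I-2 aff ·: X^bY
B/II-1 ? I-1×I-2: X^BY|X^bY
B/II-2 ? ·: X^BX^b|X^bX^b
B/III-1 aff II-2×II-1: X^bY
⇒ B over [I-1,I-2,II-1,II-2,III-1]: 6 consistent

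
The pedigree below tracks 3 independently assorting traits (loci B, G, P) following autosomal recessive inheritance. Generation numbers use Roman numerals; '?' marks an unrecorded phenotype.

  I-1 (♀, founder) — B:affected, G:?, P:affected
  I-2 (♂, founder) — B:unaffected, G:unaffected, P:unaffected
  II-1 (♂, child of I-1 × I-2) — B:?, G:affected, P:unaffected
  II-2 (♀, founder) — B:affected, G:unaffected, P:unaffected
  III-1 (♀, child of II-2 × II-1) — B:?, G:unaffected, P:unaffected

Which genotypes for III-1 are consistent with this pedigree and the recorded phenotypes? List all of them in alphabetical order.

III-1 ∈ {Bb Gg PP, Bb Gg Pp, bb Gg PP, bb Gg Pp}

B/I-1 aff ·: bb
B/I-2 un ·: BB|Bb
B/II-1 ? I-1×I-2: Bb|bb
B/II-2 aff ·: bb
B/III-1 ? II-2×II-1: Bb|bb
⇒ B over [I-1,I-2,II-1,II-2,III-1]: 5 consistent
G/I-1 ? ·: Gg|gg
G/I-2 un ·: Gg
G/II-1 aff I-1×I-2: gg
G/II-2 un ·: GG|Gg
G/III-1 un II-2×II-1: Gg
⇒ G over [I-1,I-2,II-1,II-2,III-1]: 4 consistent
P/I-1 aff ·: pp
P/I-2 un ·: PP|Pp
P/II-1 un I-1×I-2: Pp
P/II-2 un ·: PP|Pp
P/III-1 un II-2×II-1: PP|Pp
⇒ P over [I-1,I-2,II-1,II-2,III-1]: 8 consistent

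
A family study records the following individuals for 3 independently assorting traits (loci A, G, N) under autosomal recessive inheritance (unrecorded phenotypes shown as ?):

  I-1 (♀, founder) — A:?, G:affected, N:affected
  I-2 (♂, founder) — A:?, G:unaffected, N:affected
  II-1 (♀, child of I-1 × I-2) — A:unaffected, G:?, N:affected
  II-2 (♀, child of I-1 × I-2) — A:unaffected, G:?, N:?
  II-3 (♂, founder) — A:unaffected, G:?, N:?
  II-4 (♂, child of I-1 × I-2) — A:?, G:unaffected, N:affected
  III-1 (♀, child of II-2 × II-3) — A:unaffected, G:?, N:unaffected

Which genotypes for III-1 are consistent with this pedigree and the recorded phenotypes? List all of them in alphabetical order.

III-1 ∈ {AA GG Nn, AA Gg Nn, AA gg Nn, Aa GG Nn, Aa Gg Nn, Aa gg Nn}

A/I-1 ? ·: AA|Aa|aa
A/I-2 ? ·: AA|Aa|aa
A/II-1 un I-1×I-2: AA|Aa
A/II-2 un I-1×I-2: AA|Aa
A/II-3 un ·: AA|Aa
A/II-4 ? I-1×I-2: AA|Aa|aa
A/III-1 un II-2×II-3: AA|Aa
⇒ A over [I-1,I-2,II-1,II-2,II-3,II-4,III-1]: 125 consistent
G/I-1 aff ·: gg
G/I-2 un ·: GG|Gg
G/II-1 ? I-1×I-2: Gg|gg
G/II-2 ? I-1×I-2: Gg|gg
G/II-3 ? ·: GG|Gg|gg
G/II-4 un I-1×I-2: Gg
G/III-1 ? II-2×II-3: GG|Gg|gg
⇒ G over [I-1,I-2,II-1,II-2,II-3,II-4,III-1]: 29 consistent
N/I-1 aff ·: nn
N/I-2 aff ·: nn
N/II-1 aff I-1×I-2: nn
N/II-2 ? I-1×I-2: nn
N/II-3 ? ·: NN|Nn
N/II-4 aff I-1×I-2: nn
N/III-1 un II-2×II-3: Nn
⇒ N over [I-1,I-2,II-1,II-2,II-3,II-4,III-1]: 2 consistent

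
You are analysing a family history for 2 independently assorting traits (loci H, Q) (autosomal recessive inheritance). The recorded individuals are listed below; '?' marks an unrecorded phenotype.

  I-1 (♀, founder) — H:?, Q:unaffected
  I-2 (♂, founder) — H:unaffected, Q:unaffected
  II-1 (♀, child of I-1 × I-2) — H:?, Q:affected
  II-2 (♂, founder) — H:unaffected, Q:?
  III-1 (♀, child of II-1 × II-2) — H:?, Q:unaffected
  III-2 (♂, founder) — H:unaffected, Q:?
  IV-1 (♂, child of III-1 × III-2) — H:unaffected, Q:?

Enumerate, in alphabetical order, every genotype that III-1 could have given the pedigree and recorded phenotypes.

III-1 ∈ {HH Qq, Hh Qq, hh Qq}

H/I-1 ? ·: HH|Hh|hh
H/I-2 un ·: HH|Hh
H/II-1 ? I-1×I-2: HH|Hh|hh
H/II-2 un ·: HH|Hh
H/III-1 ? II-1×II-2: HH|Hh|hh
H/III-2 un ·: HH|Hh
H/IV-1 un III-1×III-2: HH|Hh
⇒ H over [I-1,I-2,II-1,II-2,III-1,III-2,IV-1]: 140 consistent
Q/I-1 un ·: Qq
Q/I-2 un ·: Qq
Q/II-1 aff I-1×I-2: qq
Q/II-2 ? ·: QQ|Qq
Q/III-1 un II-1×II-2: Qq
Q/III-2 ? ·: QQ|Qq|qq
Q/IV-1 ? III-1×III-2: QQ|Qq|qq
⇒ Q over [I-1,I-2,II-1,II-2,III-1,III-2,IV-1]: 14 consistent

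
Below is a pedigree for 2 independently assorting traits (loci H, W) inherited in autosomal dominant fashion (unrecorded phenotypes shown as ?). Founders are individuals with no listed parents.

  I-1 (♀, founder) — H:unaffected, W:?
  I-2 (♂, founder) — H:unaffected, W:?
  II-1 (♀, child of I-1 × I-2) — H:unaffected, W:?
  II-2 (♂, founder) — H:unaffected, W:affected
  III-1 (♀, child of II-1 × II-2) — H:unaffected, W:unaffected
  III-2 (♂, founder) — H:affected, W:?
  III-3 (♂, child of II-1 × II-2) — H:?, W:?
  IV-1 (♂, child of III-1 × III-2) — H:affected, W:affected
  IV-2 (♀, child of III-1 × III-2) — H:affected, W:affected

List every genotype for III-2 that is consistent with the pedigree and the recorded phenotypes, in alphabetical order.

H/I-1 un ·: hh
H/I-2 un ·: hh
H/II-1 un I-1×I-2: hh
H/II-2 un ·: hh
H/III-1 un II-1×II-2: hh
H/III-2 aff ·: Hh|HH
H/III-3 ? II-1×II-2: hh
H/IV-1 aff III-1×III-2: Hh
H/IV-2 aff III-1×III-2: Hh
⇒ H over [I-1,I-2,II-1,II-2,III-1,III-2,III-3,IV-1,IV-2]: 2 consistent
W/I-1 ? ·: ww|Ww|WW
W/I-2 ? ·: ww|Ww|WW
W/II-1 ? I-1×I-2: ww|Ww
W/II-2 aff ·: Ww
W/III-1 un II-1×II-2: ww
W/III-2 ? ·: Ww|WW
W/III-3 ? II-1×II-2: ww|Ww|WW
W/IV-1 aff III-1×III-2: Ww
W/IV-2 aff III-1×III-2: Ww
⇒ W over [I-1,I-2,II-1,II-2,III-1,III-2,III-3,IV-1,IV-2]: 58 consistent

III-2 ∈ {HH WW, HH Ww, Hh WW, Hh Ww}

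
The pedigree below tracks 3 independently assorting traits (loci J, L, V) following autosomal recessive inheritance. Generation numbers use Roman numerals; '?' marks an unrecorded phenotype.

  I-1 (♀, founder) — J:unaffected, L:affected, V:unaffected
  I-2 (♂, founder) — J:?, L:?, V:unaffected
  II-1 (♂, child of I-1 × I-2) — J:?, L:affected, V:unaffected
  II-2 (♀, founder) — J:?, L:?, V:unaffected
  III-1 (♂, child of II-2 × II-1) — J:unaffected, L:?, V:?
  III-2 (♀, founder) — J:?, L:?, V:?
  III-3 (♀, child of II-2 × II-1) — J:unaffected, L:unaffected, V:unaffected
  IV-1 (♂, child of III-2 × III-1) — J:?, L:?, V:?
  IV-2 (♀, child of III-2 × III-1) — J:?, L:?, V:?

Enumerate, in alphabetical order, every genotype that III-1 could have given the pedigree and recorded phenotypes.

J/I-1 un ·: JJ|Jj
J/I-2 ? ·: JJ|Jj|jj
J/II-1 ? I-1×I-2: JJ|Jj|jj
J/II-2 ? ·: JJ|Jj|jj
J/III-1 un II-2×II-1: JJ|Jj
J/III-2 ? ·: JJ|Jj|jj
J/III-3 un II-2×II-1: JJ|Jj
J/IV-1 ? III-2×III-1: JJ|Jj|jj
J/IV-2 ? III-2×III-1: JJ|Jj|jj
⇒ J over [I-1,I-2,II-1,II-2,III-1,III-2,III-3,IV-1,IV-2]: 889 consistent
L/I-1 aff ·: ll
L/I-2 ? ·: Ll|ll
L/II-1 aff I-1×I-2: ll
L/II-2 ? ·: LL|Ll
L/III-1 ? II-2×II-1: Ll|ll
L/III-2 ? ·: LL|Ll|ll
L/III-3 un II-2×II-1: Ll
L/IV-1 ? III-2×III-1: LL|Ll|ll
L/IV-2 ? III-2×III-1: LL|Ll|ll
⇒ L over [I-1,I-2,II-1,II-2,III-1,III-2,III-3,IV-1,IV-2]: 80 consistent
V/I-1 un ·: VV|Vv
V/I-2 un ·: VV|Vv
V/II-1 un I-1×I-2: VV|Vv
V/II-2 un ·: VV|Vv
V/III-1 ? II-2×II-1: VV|Vv|vv
V/III-2 ? ·: VV|Vv|vv
V/III-3 un II-2×II-1: VV|Vv
V/IV-1 ? III-2×III-1: VV|Vv|vv
V/IV-2 ? III-2×III-1: VV|Vv|vv
⇒ V over [I-1,I-2,II-1,II-2,III-1,III-2,III-3,IV-1,IV-2]: 520 consistent

III-1 ∈ {JJ Ll VV, JJ Ll Vv, JJ Ll vv, JJ ll VV, JJ ll Vv, JJ ll vv, Jj Ll VV, Jj Ll Vv, Jj Ll vv, Jj ll VV, Jj ll Vv, Jj ll vv}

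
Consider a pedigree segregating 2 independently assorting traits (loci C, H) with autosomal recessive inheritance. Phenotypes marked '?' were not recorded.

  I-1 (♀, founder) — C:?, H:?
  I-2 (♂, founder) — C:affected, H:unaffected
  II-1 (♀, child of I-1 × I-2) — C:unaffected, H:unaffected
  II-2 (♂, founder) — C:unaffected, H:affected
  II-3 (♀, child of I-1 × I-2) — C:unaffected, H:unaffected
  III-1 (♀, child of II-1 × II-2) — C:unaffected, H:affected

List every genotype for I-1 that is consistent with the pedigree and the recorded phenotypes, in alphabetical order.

I-1 ∈ {CC HH, CC Hh, CC hh, Cc HH, Cc Hh, Cc hh}

C/I-1 ? ·: CC|Cc
C/I-2 aff ·: cc
C/II-1 un I-1×I-2: Cc
C/II-2 un ·: CC|Cc
C/II-3 un I-1×I-2: Cc
C/III-1 un II-1×II-2: CC|Cc
⇒ C over [I-1,I-2,II-1,II-2,II-3,III-1]: 8 consistent
H/I-1 ? ·: HH|Hh|hh
H/I-2 un ·: HH|Hh
H/II-1 un I-1×I-2: Hh
H/II-2 aff ·: hh
H/II-3 un I-1×I-2: HH|Hh
H/III-1 aff II-1×II-2: hh
⇒ H over [I-1,I-2,II-1,II-2,II-3,III-1]: 8 consistent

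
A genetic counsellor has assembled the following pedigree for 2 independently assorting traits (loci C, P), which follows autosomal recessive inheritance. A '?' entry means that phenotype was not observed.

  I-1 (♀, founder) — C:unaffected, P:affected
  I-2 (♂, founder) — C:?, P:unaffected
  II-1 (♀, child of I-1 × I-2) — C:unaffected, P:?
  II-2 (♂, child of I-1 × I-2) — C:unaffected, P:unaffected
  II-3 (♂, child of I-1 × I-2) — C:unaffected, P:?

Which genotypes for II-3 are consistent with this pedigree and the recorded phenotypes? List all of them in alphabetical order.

II-3 ∈ {CC Pp, CC pp, Cc Pp, Cc pp}

C/I-1 un ·: CC|Cc
C/I-2 ? ·: CC|Cc|cc
C/II-1 un I-1×I-2: CC|Cc
C/II-2 un I-1×I-2: CC|Cc
C/II-3 un I-1×I-2: CC|Cc
⇒ C over [I-1,I-2,II-1,II-2,II-3]: 27 consistent
P/I-1 aff ·: pp
P/I-2 un ·: PP|Pp
P/II-1 ? I-1×I-2: Pp|pp
P/II-2 un I-1×I-2: Pp
P/II-3 ? I-1×I-2: Pp|pp
⇒ P over [I-1,I-2,II-1,II-2,II-3]: 5 consistent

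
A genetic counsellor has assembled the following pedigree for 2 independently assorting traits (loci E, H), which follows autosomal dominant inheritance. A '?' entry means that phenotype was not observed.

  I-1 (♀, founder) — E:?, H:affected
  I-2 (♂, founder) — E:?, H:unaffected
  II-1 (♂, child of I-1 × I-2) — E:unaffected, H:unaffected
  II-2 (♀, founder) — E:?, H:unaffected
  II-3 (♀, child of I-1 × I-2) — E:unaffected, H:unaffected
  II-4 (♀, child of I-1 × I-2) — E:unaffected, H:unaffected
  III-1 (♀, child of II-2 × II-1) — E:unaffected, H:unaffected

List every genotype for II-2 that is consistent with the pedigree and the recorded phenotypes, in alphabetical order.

II-2 ∈ {Ee hh, ee hh}

E/I-1 ? ·: ee|Ee
E/I-2 ? ·: ee|Ee
E/II-1 un I-1×I-2: ee
E/II-2 ? ·: ee|Ee
E/II-3 un I-1×I-2: ee
E/II-4 un I-1×I-2: ee
E/III-1 un II-2×II-1: ee
⇒ E over [I-1,I-2,II-1,II-2,II-3,II-4,III-1]: 8 consistent
H/I-1 aff ·: Hh
H/I-2 un ·: hh
H/II-1 un I-1×I-2: hh
H/II-2 un ·: hh
H/II-3 un I-1×I-2: hh
H/II-4 un I-1×I-2: hh
H/III-1 un II-2×II-1: hh
⇒ H over [I-1,I-2,II-1,II-2,II-3,II-4,III-1]: 1 consistent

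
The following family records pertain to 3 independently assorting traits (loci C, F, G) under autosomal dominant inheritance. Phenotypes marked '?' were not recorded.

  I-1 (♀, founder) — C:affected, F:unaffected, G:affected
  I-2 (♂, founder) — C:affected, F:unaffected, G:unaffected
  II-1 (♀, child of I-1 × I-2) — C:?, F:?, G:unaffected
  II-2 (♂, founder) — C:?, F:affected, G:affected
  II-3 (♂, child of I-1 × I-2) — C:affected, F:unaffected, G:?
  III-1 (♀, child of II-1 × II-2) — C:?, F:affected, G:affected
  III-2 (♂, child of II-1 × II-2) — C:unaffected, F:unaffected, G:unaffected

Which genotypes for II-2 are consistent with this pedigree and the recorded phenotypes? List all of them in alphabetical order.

II-2 ∈ {Cc Ff Gg, cc Ff Gg}

C/I-1 aff ·: Cc|CC
C/I-2 aff ·: Cc|CC
C/II-1 ? I-1×I-2: cc|Cc
C/II-2 ? ·: cc|Cc
C/II-3 aff I-1×I-2: Cc|CC
C/III-1 ? II-1×II-2: cc|Cc|CC
C/III-2 un II-1×II-2: cc
⇒ C over [I-1,I-2,II-1,II-2,II-3,III-1,III-2]: 36 consistent
F/I-1 un ·: ff
F/I-2 un ·: ff
F/II-1 ? I-1×I-2: ff
F/II-2 aff ·: Ff
F/II-3 un I-1×I-2: ff
F/III-1 aff II-1×II-2: Ff
F/III-2 un II-1×II-2: ff
⇒ F over [I-1,I-2,II-1,II-2,II-3,III-1,III-2]: 1 consistent
G/I-1 aff ·: Gg
G/I-2 un ·: gg
G/II-1 un I-1×I-2: gg
G/II-2 aff ·: Gg
G/II-3 ? I-1×I-2: gg|Gg
G/III-1 aff II-1×II-2: Gg
G/III-2 un II-1×II-2: gg
⇒ G over [I-1,I-2,II-1,II-2,II-3,III-1,III-2]: 2 consistent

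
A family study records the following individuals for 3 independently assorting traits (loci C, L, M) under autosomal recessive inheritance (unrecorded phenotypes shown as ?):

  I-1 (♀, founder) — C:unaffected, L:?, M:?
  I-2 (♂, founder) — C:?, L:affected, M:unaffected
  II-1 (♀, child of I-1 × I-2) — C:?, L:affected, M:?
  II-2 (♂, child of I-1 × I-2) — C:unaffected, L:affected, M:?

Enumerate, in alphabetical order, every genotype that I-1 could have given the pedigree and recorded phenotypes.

I-1 ∈ {CC Ll MM, CC Ll Mm, CC Ll mm, CC ll MM, CC ll Mm, CC ll mm, Cc Ll MM, Cc Ll Mm, Cc Ll mm, Cc ll MM, Cc ll Mm, Cc ll mm}

C/I-1 un ·: CC|Cc
C/I-2 ? ·: CC|Cc|cc
C/II-1 ? I-1×I-2: CC|Cc|cc
C/II-2 un I-1×I-2: CC|Cc
⇒ C over [I-1,I-2,II-1,II-2]: 18 consistent
L/I-1 ? ·: Ll|ll
L/I-2 aff ·: ll
L/II-1 aff I-1×I-2: ll
L/II-2 aff I-1×I-2: ll
⇒ L over [I-1,I-2,II-1,II-2]: 2 consistent
M/I-1 ? ·: MM|Mm|mm
M/I-2 un ·: MM|Mm
M/II-1 ? I-1×I-2: MM|Mm|mm
M/II-2 ? I-1×I-2: MM|Mm|mm
⇒ M over [I-1,I-2,II-1,II-2]: 23 consistent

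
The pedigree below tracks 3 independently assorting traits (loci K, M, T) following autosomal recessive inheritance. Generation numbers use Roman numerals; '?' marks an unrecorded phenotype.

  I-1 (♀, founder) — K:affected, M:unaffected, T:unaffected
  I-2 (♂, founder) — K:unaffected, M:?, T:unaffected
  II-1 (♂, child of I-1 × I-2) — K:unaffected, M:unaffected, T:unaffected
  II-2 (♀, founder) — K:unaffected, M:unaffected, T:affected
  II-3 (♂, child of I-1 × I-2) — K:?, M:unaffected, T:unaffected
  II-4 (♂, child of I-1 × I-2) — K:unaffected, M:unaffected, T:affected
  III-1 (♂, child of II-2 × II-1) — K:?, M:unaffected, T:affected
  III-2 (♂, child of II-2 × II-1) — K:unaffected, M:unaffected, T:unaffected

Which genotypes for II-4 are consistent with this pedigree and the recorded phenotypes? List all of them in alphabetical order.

II-4 ∈ {Kk MM tt, Kk Mm tt}

K/I-1 aff ·: kk
K/I-2 un ·: KK|Kk
K/II-1 un I-1×I-2: Kk
K/II-2 un ·: KK|Kk
K/II-3 ? I-1×I-2: Kk|kk
K/II-4 un I-1×I-2: Kk
K/III-1 ? II-2×II-1: KK|Kk|kk
K/III-2 un II-2×II-1: KK|Kk
⇒ K over [I-1,I-2,II-1,II-2,II-3,II-4,III-1,III-2]: 30 consistent
M/I-1 un ·: MM|Mm
M/I-2 ? ·: MM|Mm|mm
M/II-1 un I-1×I-2: MM|Mm
M/II-2 un ·: MM|Mm
M/II-3 un I-1×I-2: MM|Mm
M/II-4 un I-1×I-2: MM|Mm
M/III-1 un II-2×II-1: MM|Mm
M/III-2 un II-2×II-1: MM|Mm
⇒ M over [I-1,I-2,II-1,II-2,II-3,II-4,III-1,III-2]: 177 consistent
T/I-1 un ·: Tt
T/I-2 un ·: Tt
T/II-1 un I-1×I-2: Tt
T/II-2 aff ·: tt
T/II-3 un I-1×I-2: TT|Tt
T/II-4 aff I-1×I-2: tt
T/III-1 aff II-2×II-1: tt
T/III-2 un II-2×II-1: Tt
⇒ T over [I-1,I-2,II-1,II-2,II-3,II-4,III-1,III-2]: 2 consistent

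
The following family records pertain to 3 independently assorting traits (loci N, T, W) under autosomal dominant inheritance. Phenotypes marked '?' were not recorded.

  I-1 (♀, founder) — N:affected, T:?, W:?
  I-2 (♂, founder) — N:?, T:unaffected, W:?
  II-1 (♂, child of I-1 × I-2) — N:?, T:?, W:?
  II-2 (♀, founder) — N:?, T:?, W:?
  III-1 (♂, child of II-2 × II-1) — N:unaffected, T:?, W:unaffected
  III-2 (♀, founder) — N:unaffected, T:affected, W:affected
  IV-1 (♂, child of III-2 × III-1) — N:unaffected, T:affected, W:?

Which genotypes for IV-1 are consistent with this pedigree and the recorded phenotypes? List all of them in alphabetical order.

IV-1 ∈ {nn TT Ww, nn TT ww, nn Tt Ww, nn Tt ww}

N/I-1 aff ·: Nn|NN
N/I-2 ? ·: nn|Nn|NN
N/II-1 ? I-1×I-2: nn|Nn
N/II-2 ? ·: nn|Nn
N/III-1 un II-2×II-1: nn
N/III-2 un ·: nn
N/IV-1 un III-2×III-1: nn
⇒ N over [I-1,I-2,II-1,II-2,III-1,III-2,IV-1]: 14 consistent
T/I-1 ? ·: tt|Tt|TT
T/I-2 un ·: tt
T/II-1 ? I-1×I-2: tt|Tt
T/II-2 ? ·: tt|Tt|TT
T/III-1 ? II-2×II-1: tt|Tt|TT
T/III-2 aff ·: Tt|TT
T/IV-1 aff III-2×III-1: Tt|TT
⇒ T over [I-1,I-2,II-1,II-2,III-1,III-2,IV-1]: 68 consistent
W/I-1 ? ·: ww|Ww|WW
W/I-2 ? ·: ww|Ww|WW
W/II-1 ? I-1×I-2: ww|Ww
W/II-2 ? ·: ww|Ww
W/III-1 un II-2×II-1: ww
W/III-2 aff ·: Ww|WW
W/IV-1 ? III-2×III-1: ww|Ww
⇒ W over [I-1,I-2,II-1,II-2,III-1,III-2,IV-1]: 66 consistent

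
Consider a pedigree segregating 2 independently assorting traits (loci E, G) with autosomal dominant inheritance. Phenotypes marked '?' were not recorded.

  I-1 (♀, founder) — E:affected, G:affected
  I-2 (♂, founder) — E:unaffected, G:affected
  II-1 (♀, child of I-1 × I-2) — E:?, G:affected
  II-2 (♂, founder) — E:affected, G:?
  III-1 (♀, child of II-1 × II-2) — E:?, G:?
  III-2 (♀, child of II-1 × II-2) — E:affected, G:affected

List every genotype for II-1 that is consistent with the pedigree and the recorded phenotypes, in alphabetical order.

II-1 ∈ {Ee GG, Ee Gg, ee GG, ee Gg}

E/I-1 aff ·: Ee|EE
E/I-2 un ·: ee
E/II-1 ? I-1×I-2: ee|Ee
E/II-2 aff ·: Ee|EE
E/III-1 ? II-1×II-2: ee|Ee|EE
E/III-2 aff II-1×II-2: Ee|EE
⇒ E over [I-1,I-2,II-1,II-2,III-1,III-2]: 23 consistent
G/I-1 aff ·: Gg|GG
G/I-2 aff ·: Gg|GG
G/II-1 aff I-1×I-2: Gg|GG
G/II-2 ? ·: gg|Gg|GG
G/III-1 ? II-1×II-2: gg|Gg|GG
G/III-2 aff II-1×II-2: Gg|GG
⇒ G over [I-1,I-2,II-1,II-2,III-1,III-2]: 60 consistent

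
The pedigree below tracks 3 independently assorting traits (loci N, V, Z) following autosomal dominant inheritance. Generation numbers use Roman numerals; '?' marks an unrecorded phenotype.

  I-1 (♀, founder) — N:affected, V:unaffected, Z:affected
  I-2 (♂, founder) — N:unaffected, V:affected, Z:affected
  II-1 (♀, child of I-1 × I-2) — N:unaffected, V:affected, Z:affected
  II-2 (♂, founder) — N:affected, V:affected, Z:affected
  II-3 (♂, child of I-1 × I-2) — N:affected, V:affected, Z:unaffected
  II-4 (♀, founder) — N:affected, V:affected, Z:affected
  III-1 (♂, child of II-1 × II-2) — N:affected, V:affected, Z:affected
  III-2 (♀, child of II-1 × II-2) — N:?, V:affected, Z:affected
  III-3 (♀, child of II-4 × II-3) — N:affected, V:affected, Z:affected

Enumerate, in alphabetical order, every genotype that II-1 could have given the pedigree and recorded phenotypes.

N/I-1 aff ·: Nn
N/I-2 un ·: nn
N/II-1 un I-1×I-2: nn
N/II-2 aff ·: Nn|NN
N/II-3 aff I-1×I-2: Nn
N/II-4 aff ·: Nn|NN
N/III-1 aff II-1×II-2: Nn
N/III-2 ? II-1×II-2: nn|Nn
N/III-3 aff II-4×II-3: Nn|NN
⇒ N over [I-1,I-2,II-1,II-2,II-3,II-4,III-1,III-2,III-3]: 12 consistent
V/I-1 un ·: vv
V/I-2 aff ·: Vv|VV
V/II-1 aff I-1×I-2: Vv
V/II-2 aff ·: Vv|VV
V/II-3 aff I-1×I-2: Vv
V/II-4 aff ·: Vv|VV
V/III-1 aff II-1×II-2: Vv|VV
V/III-2 aff II-1×II-2: Vv|VV
V/III-3 aff II-4×II-3: Vv|VV
⇒ V over [I-1,I-2,II-1,II-2,II-3,II-4,III-1,III-2,III-3]: 64 consistent
Z/I-1 aff ·: Zz
Z/I-2 aff ·: Zz
Z/II-1 aff I-1×I-2: Zz|ZZ
Z/II-2 aff ·: Zz|ZZ
Z/II-3 un I-1×I-2: zz
Z/II-4 aff ·: Zz|ZZ
Z/III-1 aff II-1×II-2: Zz|ZZ
Z/III-2 aff II-1×II-2: Zz|ZZ
Z/III-3 aff II-4×II-3: Zz
⇒ Z over [I-1,I-2,II-1,II-2,II-3,II-4,III-1,III-2,III-3]: 26 consistent

II-1 ∈ {nn Vv ZZ, nn Vv Zz}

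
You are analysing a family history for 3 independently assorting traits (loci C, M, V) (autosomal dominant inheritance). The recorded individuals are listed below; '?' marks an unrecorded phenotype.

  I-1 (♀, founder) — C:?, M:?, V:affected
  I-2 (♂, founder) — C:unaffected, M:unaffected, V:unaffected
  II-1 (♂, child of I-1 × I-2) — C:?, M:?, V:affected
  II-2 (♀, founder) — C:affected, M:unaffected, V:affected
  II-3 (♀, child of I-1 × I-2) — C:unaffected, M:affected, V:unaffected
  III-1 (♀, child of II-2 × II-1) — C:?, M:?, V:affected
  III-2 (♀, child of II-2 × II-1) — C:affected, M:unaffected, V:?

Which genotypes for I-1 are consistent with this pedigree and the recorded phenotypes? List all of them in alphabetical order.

C/I-1 ? ·: cc|Cc
C/I-2 un ·: cc
C/II-1 ? I-1×I-2: cc|Cc
C/II-2 aff ·: Cc|CC
C/II-3 un I-1×I-2: cc
C/III-1 ? II-2×II-1: cc|Cc|CC
C/III-2 aff II-2×II-1: Cc|CC
⇒ C over [I-1,I-2,II-1,II-2,II-3,III-1,III-2]: 16 consistent
M/I-1 ? ·: Mm|MM
M/I-2 un ·: mm
M/II-1 ? I-1×I-2: mm|Mm
M/II-2 un ·: mm
M/II-3 aff I-1×I-2: Mm
M/III-1 ? II-2×II-1: mm|Mm
M/III-2 un II-2×II-1: mm
⇒ M over [I-1,I-2,II-1,II-2,II-3,III-1,III-2]: 5 consistent
V/I-1 aff ·: Vv
V/I-2 un ·: vv
V/II-1 aff I-1×I-2: Vv
V/II-2 aff ·: Vv|VV
V/II-3 un I-1×I-2: vv
V/III-1 aff II-2×II-1: Vv|VV
V/III-2 ? II-2×II-1: vv|Vv|VV
⇒ V over [I-1,I-2,II-1,II-2,II-3,III-1,III-2]: 10 consistent

I-1 ∈ {Cc MM Vv, Cc Mm Vv, cc MM Vv, cc Mm Vv}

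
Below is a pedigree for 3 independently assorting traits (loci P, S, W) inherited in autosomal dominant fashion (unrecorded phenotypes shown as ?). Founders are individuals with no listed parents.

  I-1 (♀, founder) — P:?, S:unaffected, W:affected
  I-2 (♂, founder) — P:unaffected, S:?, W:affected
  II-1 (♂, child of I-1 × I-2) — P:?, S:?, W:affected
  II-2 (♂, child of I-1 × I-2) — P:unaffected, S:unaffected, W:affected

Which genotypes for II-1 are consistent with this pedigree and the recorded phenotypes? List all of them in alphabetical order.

P/I-1 ? ·: pp|Pp
P/I-2 un ·: pp
P/II-1 ? I-1×I-2: pp|Pp
P/II-2 un I-1×I-2: pp
⇒ P over [I-1,I-2,II-1,II-2]: 3 consistent
S/I-1 un ·: ss
S/I-2 ? ·: ss|Ss
S/II-1 ? I-1×I-2: ss|Ss
S/II-2 un I-1×I-2: ss
⇒ S over [I-1,I-2,II-1,II-2]: 3 consistent
W/I-1 aff ·: Ww|WW
W/I-2 aff ·: Ww|WW
W/II-1 aff I-1×I-2: Ww|WW
W/II-2 aff I-1×I-2: Ww|WW
⇒ W over [I-1,I-2,II-1,II-2]: 13 consistent

II-1 ∈ {Pp Ss WW, Pp Ss Ww, Pp ss WW, Pp ss Ww, pp Ss WW, pp Ss Ww, pp ss WW, pp ss Ww}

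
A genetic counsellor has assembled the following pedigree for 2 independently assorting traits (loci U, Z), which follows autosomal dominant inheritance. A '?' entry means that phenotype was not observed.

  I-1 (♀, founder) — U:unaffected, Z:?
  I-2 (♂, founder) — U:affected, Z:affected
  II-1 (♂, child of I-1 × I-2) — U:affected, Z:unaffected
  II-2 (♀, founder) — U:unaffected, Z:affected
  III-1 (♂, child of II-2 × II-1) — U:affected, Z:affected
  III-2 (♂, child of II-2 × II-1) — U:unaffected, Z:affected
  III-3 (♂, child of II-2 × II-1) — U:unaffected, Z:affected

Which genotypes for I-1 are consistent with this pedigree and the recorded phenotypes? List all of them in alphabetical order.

I-1 ∈ {uu Zz, uu zz}

U/I-1 un ·: uu
U/I-2 aff ·: Uu|UU
U/II-1 aff I-1×I-2: Uu
U/II-2 un ·: uu
U/III-1 aff II-2×II-1: Uu
U/III-2 un II-2×II-1: uu
U/III-3 un II-2×II-1: uu
⇒ U over [I-1,I-2,II-1,II-2,III-1,III-2,III-3]: 2 consistent
Z/I-1 ? ·: zz|Zz
Z/I-2 aff ·: Zz
Z/II-1 un I-1×I-2: zz
Z/II-2 aff ·: Zz|ZZ
Z/III-1 aff II-2×II-1: Zz
Z/III-2 aff II-2×II-1: Zz
Z/III-3 aff II-2×II-1: Zz
⇒ Z over [I-1,I-2,II-1,II-2,III-1,III-2,III-3]: 4 consistent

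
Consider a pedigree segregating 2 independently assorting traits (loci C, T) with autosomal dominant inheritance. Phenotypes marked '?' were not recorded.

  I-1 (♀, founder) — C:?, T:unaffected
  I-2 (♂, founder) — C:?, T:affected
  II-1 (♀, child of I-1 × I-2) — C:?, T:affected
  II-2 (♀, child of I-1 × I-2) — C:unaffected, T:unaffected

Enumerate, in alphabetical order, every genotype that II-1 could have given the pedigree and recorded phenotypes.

C/I-1 ? ·: cc|Cc
C/I-2 ? ·: cc|Cc
C/II-1 ? I-1×I-2: cc|Cc|CC
C/II-2 un I-1×I-2: cc
⇒ C over [I-1,I-2,II-1,II-2]: 8 consistent
T/I-1 un ·: tt
T/I-2 aff ·: Tt
T/II-1 aff I-1×I-2: Tt
T/II-2 un I-1×I-2: tt
⇒ T over [I-1,I-2,II-1,II-2]: 1 consistent

II-1 ∈ {CC Tt, Cc Tt, cc Tt}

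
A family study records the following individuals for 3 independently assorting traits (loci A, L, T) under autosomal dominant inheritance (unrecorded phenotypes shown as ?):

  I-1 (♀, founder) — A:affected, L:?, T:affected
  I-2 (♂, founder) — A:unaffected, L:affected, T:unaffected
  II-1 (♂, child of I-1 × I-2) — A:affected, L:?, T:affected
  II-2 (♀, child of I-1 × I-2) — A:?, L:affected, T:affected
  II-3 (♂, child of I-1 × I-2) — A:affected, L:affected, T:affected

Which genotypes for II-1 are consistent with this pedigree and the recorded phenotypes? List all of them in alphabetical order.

A/I-1 aff ·: Aa|AA
A/I-2 un ·: aa
A/II-1 aff I-1×I-2: Aa
A/II-2 ? I-1×I-2: aa|Aa
A/II-3 aff I-1×I-2: Aa
⇒ A over [I-1,I-2,II-1,II-2,II-3]: 3 consistent
L/I-1 ? ·: ll|Ll|LL
L/I-2 aff ·: Ll|LL
L/II-1 ? I-1×I-2: ll|Ll|LL
L/II-2 aff I-1×I-2: Ll|LL
L/II-3 aff I-1×I-2: Ll|LL
⇒ L over [I-1,I-2,II-1,II-2,II-3]: 32 consistent
T/I-1 aff ·: Tt|TT
T/I-2 un ·: tt
T/II-1 aff I-1×I-2: Tt
T/II-2 aff I-1×I-2: Tt
T/II-3 aff I-1×I-2: Tt
⇒ T over [I-1,I-2,II-1,II-2,II-3]: 2 consistent

II-1 ∈ {Aa LL Tt, Aa Ll Tt, Aa ll Tt}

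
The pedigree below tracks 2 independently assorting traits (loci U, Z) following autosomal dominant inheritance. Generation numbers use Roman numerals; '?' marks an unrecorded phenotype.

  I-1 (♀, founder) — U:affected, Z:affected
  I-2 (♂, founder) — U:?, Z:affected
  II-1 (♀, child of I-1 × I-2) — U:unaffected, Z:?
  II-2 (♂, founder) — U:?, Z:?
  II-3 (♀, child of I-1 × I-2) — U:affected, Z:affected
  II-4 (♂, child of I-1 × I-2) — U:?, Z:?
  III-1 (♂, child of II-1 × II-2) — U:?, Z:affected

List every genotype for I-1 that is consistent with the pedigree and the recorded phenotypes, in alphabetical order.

I-1 ∈ {Uu ZZ, Uu Zz}

U/I-1 aff ·: Uu
U/I-2 ? ·: uu|Uu
U/II-1 un I-1×I-2: uu
U/II-2 ? ·: uu|Uu|UU
U/II-3 aff I-1×I-2: Uu|UU
U/II-4 ? I-1×I-2: uu|Uu|UU
U/III-1 ? II-1×II-2: uu|Uu
⇒ U over [I-1,I-2,II-1,II-2,II-3,II-4,III-1]: 32 consistent
Z/I-1 aff ·: Zz|ZZ
Z/I-2 aff ·: Zz|ZZ
Z/II-1 ? I-1×I-2: zz|Zz|ZZ
Z/II-2 ? ·: zz|Zz|ZZ
Z/II-3 aff I-1×I-2: Zz|ZZ
Z/II-4 ? I-1×I-2: zz|Zz|ZZ
Z/III-1 aff II-1×II-2: Zz|ZZ
⇒ Z over [I-1,I-2,II-1,II-2,II-3,II-4,III-1]: 142 consistent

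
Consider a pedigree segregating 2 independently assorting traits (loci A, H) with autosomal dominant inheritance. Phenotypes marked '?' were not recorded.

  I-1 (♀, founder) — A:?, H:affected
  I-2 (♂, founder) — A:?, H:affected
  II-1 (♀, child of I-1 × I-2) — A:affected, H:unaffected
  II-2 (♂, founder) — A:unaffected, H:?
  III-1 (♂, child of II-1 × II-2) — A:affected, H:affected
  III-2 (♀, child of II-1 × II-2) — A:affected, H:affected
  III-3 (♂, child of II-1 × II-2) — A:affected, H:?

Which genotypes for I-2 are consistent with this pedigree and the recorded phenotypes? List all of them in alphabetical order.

I-2 ∈ {AA Hh, Aa Hh, aa Hh}

A/I-1 ? ·: aa|Aa|AA
A/I-2 ? ·: aa|Aa|AA
A/II-1 aff I-1×I-2: Aa|AA
A/II-2 un ·: aa
A/III-1 aff II-1×II-2: Aa
A/III-2 aff II-1×II-2: Aa
A/III-3 aff II-1×II-2: Aa
⇒ A over [I-1,I-2,II-1,II-2,III-1,III-2,III-3]: 11 consistent
H/I-1 aff ·: Hh
H/I-2 aff ·: Hh
H/II-1 un I-1×I-2: hh
H/II-2 ? ·: Hh|HH
H/III-1 aff II-1×II-2: Hh
H/III-2 aff II-1×II-2: Hh
H/III-3 ? II-1×II-2: hh|Hh
⇒ H over [I-1,I-2,II-1,II-2,III-1,III-2,III-3]: 3 consistent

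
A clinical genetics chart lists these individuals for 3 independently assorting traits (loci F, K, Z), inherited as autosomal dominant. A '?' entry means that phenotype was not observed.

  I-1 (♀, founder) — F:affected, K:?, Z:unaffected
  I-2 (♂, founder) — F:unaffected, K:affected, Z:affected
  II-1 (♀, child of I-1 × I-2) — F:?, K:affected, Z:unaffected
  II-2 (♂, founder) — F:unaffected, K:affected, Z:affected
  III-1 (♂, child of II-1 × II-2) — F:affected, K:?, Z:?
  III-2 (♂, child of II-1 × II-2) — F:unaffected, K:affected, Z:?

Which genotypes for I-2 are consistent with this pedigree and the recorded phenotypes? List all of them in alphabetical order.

I-2 ∈ {ff KK Zz, ff Kk Zz}

F/I-1 aff ·: Ff|FF
F/I-2 un ·: ff
F/II-1 ? I-1×I-2: Ff
F/II-2 un ·: ff
F/III-1 aff II-1×II-2: Ff
F/III-2 un II-1×II-2: ff
⇒ F over [I-1,I-2,II-1,II-2,III-1,III-2]: 2 consistent
K/I-1 ? ·: kk|Kk|KK
K/I-2 aff ·: Kk|KK
K/II-1 aff I-1×I-2: Kk|KK
K/II-2 aff ·: Kk|KK
K/III-1 ? II-1×II-2: kk|Kk|KK
K/III-2 aff II-1×II-2: Kk|KK
⇒ K over [I-1,I-2,II-1,II-2,III-1,III-2]: 70 consistent
Z/I-1 un ·: zz
Z/I-2 aff ·: Zz
Z/II-1 un I-1×I-2: zz
Z/II-2 aff ·: Zz|ZZ
Z/III-1 ? II-1×II-2: zz|Zz
Z/III-2 ? II-1×II-2: zz|Zz
⇒ Z over [I-1,I-2,II-1,II-2,III-1,III-2]: 5 consistent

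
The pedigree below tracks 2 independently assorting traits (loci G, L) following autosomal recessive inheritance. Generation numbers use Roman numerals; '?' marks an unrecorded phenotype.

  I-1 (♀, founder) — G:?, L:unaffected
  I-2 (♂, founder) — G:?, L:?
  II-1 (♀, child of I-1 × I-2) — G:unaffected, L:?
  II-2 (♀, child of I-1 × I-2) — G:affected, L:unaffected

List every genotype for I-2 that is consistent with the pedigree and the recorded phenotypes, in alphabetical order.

G/I-1 ? ·: Gg|gg
G/I-2 ? ·: Gg|gg
G/II-1 un I-1×I-2: GG|Gg
G/II-2 aff I-1×I-2: gg
⇒ G over [I-1,I-2,II-1,II-2]: 4 consistent
L/I-1 un ·: LL|Ll
L/I-2 ? ·: LL|Ll|ll
L/II-1 ? I-1×I-2: LL|Ll|ll
L/II-2 un I-1×I-2: LL|Ll
⇒ L over [I-1,I-2,II-1,II-2]: 18 consistent

I-2 ∈ {Gg LL, Gg Ll, Gg ll, gg LL, gg Ll, gg ll}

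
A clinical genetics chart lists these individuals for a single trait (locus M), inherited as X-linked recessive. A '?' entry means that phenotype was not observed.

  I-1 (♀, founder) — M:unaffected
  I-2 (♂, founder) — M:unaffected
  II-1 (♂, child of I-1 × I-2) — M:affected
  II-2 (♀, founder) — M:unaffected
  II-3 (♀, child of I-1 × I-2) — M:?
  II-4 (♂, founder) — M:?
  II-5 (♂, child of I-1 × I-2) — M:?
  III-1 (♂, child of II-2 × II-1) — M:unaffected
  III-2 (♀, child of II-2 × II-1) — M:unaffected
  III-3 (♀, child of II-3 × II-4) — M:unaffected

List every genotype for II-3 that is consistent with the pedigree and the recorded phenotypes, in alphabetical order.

M/I-1 un ·: X^MX^m
M/I-2 un ·: X^MY
M/II-1 aff I-1×I-2: X^mY
M/II-2 un ·: X^MX^M|X^MX^m
M/II-3 ? I-1×I-2: X^MX^M|X^MX^m
M/II-4 ? ·: X^MY|X^mY
M/II-5 ? I-1×I-2: X^MY|X^mY
M/III-1 un II-2×II-1: X^MY
M/III-2 un II-2×II-1: X^MX^m
M/III-3 un II-3×II-4: X^MX^M|X^MX^m
⇒ M over [I-1,I-2,II-1,II-2,II-3,II-4,II-5,III-1,III-2,III-3]: 20 consistent

II-3 ∈ {X^MX^M, X^MX^m}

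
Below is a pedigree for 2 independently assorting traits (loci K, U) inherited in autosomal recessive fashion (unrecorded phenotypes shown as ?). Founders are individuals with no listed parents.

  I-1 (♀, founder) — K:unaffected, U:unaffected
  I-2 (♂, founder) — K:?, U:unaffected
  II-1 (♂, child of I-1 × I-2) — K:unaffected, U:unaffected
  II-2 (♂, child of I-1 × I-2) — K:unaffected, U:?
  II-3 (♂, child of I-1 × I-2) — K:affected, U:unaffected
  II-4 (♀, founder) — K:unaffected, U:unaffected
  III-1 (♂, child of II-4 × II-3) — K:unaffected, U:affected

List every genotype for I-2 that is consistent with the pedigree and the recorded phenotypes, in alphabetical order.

I-2 ∈ {Kk UU, Kk Uu, kk UU, kk Uu}

K/I-1 un ·: Kk
K/I-2 ? ·: Kk|kk
K/II-1 un I-1×I-2: KK|Kk
K/II-2 un I-1×I-2: KK|Kk
K/II-3 aff I-1×I-2: kk
K/II-4 un ·: KK|Kk
K/III-1 un II-4×II-3: Kk
⇒ K over [I-1,I-2,II-1,II-2,II-3,II-4,III-1]: 10 consistent
U/I-1 un ·: UU|Uu
U/I-2 un ·: UU|Uu
U/II-1 un I-1×I-2: UU|Uu
U/II-2 ? I-1×I-2: UU|Uu|uu
U/II-3 un I-1×I-2: Uu
U/II-4 un ·: Uu
U/III-1 aff II-4×II-3: uu
⇒ U over [I-1,I-2,II-1,II-2,II-3,II-4,III-1]: 14 consistent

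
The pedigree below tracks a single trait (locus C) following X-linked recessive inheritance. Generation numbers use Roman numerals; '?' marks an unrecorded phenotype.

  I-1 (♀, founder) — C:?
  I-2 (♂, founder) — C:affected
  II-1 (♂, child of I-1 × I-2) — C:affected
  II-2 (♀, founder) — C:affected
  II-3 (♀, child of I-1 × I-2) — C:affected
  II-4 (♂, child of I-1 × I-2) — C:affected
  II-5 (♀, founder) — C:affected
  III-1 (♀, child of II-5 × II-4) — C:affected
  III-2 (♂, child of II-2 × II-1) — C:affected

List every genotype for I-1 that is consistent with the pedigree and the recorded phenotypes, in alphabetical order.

I-1 ∈ {X^CX^c, X^cX^c}

C/I-1 ? ·: X^CX^c|X^cX^c
C/I-2 aff ·: X^cY
C/II-1 aff I-1×I-2: X^cY
C/II-2 aff ·: X^cX^c
C/II-3 aff I-1×I-2: X^cX^c
C/II-4 aff I-1×I-2: X^cY
C/II-5 aff ·: X^cX^c
C/III-1 aff II-5×II-4: X^cX^c
C/III-2 aff II-2×II-1: X^cY
⇒ C over [I-1,I-2,II-1,II-2,II-3,II-4,II-5,III-1,III-2]: 2 consistent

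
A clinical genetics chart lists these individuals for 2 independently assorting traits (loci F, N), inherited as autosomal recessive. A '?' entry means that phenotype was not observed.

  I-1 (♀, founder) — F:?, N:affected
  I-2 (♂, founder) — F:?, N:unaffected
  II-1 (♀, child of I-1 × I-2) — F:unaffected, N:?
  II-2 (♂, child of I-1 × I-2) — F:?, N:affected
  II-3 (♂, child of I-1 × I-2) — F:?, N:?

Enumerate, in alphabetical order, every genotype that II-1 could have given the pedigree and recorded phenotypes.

F/I-1 ? ·: FF|Ff|ff
F/I-2 ? ·: FF|Ff|ff
F/II-1 un I-1×I-2: FF|Ff
F/II-2 ? I-1×I-2: FF|Ff|ff
F/II-3 ? I-1×I-2: FF|Ff|ff
⇒ F over [I-1,I-2,II-1,II-2,II-3]: 45 consistent
N/I-1 aff ·: nn
N/I-2 un ·: Nn
N/II-1 ? I-1×I-2: Nn|nn
N/II-2 aff I-1×I-2: nn
N/II-3 ? I-1×I-2: Nn|nn
⇒ N over [I-1,I-2,II-1,II-2,II-3]: 4 consistent

II-1 ∈ {FF Nn, FF nn, Ff Nn, Ff nn}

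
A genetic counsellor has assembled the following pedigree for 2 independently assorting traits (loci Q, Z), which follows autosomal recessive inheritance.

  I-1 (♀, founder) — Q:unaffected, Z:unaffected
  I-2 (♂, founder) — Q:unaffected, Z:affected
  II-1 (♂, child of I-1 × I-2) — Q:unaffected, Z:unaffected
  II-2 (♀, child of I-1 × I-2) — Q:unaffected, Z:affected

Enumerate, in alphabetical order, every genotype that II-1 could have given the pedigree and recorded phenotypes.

II-1 ∈ {QQ Zz, Qq Zz}

Q/I-1 un ·: QQ|Qq
Q/I-2 un ·: QQ|Qq
Q/II-1 un I-1×I-2: QQ|Qq
Q/II-2 un I-1×I-2: QQ|Qq
⇒ Q over [I-1,I-2,II-1,II-2]: 13 consistent
Z/I-1 un ·: Zz
Z/I-2 aff ·: zz
Z/II-1 un I-1×I-2: Zz
Z/II-2 aff I-1×I-2: zz
⇒ Z over [I-1,I-2,II-1,II-2]: 1 consistent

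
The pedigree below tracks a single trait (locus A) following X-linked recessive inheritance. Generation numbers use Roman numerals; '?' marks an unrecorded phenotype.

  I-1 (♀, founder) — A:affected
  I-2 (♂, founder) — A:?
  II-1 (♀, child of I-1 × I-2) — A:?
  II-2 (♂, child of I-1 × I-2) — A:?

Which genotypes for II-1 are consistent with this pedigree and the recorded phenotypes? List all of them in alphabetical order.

II-1 ∈ {X^AX^a, X^aX^a}

A/I-1 aff ·: X^aX^a
A/I-2 ? ·: X^AY|X^aY
A/II-1 ? I-1×I-2: X^AX^a|X^aX^a
A/II-2 ? I-1×I-2: X^aY
⇒ A over [I-1,I-2,II-1,II-2]: 2 consistent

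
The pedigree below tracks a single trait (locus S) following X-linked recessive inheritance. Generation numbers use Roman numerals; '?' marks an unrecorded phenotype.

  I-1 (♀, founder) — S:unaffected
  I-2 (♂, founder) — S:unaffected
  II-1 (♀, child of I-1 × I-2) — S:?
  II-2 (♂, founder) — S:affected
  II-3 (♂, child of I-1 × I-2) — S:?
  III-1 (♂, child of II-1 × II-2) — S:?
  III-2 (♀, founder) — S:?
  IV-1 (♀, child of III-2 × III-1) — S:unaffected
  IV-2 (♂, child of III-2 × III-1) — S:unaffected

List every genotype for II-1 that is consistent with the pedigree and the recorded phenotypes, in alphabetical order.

II-1 ∈ {X^SX^S, X^SX^s}

S/I-1 un ·: X^SX^S|X^SX^s
S/I-2 un ·: X^SY
S/II-1 ? I-1×I-2: X^SX^S|X^SX^s
S/II-2 aff ·: X^sY
S/II-3 ? I-1×I-2: X^SY|X^sY
S/III-1 ? II-1×II-2: X^SY|X^sY
S/III-2 ? ·: X^SX^S|X^SX^s
S/IV-1 un III-2×III-1: X^SX^S|X^SX^s
S/IV-2 un III-2×III-1: X^SY
⇒ S over [I-1,I-2,II-1,II-2,II-3,III-1,III-2,IV-1,IV-2]: 19 consistent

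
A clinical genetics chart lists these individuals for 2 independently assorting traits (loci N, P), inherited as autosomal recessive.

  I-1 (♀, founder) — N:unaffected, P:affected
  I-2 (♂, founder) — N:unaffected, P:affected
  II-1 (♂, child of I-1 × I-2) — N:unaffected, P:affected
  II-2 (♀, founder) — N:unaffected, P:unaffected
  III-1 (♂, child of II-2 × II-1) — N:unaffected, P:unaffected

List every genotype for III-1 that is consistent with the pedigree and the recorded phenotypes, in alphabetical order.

III-1 ∈ {NN Pp, Nn Pp}

N/I-1 un ·: NN|Nn
N/I-2 un ·: NN|Nn
N/II-1 un I-1×I-2: NN|Nn
N/II-2 un ·: NN|Nn
N/III-1 un II-2×II-1: NN|Nn
⇒ N over [I-1,I-2,II-1,II-2,III-1]: 24 consistent
P/I-1 aff ·: pp
P/I-2 aff ·: pp
P/II-1 aff I-1×I-2: pp
P/II-2 un ·: PP|Pp
P/III-1 un II-2×II-1: Pp
⇒ P over [I-1,I-2,II-1,II-2,III-1]: 2 consistent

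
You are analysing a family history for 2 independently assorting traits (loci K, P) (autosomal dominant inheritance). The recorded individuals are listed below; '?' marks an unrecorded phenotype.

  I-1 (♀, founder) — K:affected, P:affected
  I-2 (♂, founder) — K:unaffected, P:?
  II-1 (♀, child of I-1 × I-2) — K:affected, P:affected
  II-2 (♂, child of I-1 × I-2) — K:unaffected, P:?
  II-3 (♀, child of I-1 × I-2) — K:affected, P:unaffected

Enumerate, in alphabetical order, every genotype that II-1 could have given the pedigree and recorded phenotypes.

K/I-1 aff ·: Kk
K/I-2 un ·: kk
K/II-1 aff I-1×I-2: Kk
K/II-2 un I-1×I-2: kk
K/II-3 aff I-1×I-2: Kk
⇒ K over [I-1,I-2,II-1,II-2,II-3]: 1 consistent
P/I-1 aff ·: Pp
P/I-2 ? ·: pp|Pp
P/II-1 aff I-1×I-2: Pp|PP
P/II-2 ? I-1×I-2: pp|Pp|PP
P/II-3 un I-1×I-2: pp
⇒ P over [I-1,I-2,II-1,II-2,II-3]: 8 consistent

II-1 ∈ {Kk PP, Kk Pp}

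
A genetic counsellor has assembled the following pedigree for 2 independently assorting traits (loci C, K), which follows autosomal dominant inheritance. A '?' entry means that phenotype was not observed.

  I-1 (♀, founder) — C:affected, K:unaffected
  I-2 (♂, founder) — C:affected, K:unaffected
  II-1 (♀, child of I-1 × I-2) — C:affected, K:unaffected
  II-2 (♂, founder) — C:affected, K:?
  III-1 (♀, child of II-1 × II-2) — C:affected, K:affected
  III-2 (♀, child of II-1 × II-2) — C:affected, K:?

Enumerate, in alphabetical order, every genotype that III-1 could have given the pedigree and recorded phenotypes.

C/I-1 aff ·: Cc|CC
C/I-2 aff ·: Cc|CC
C/II-1 aff I-1×I-2: Cc|CC
C/II-2 aff ·: Cc|CC
C/III-1 aff II-1×II-2: Cc|CC
C/III-2 aff II-1×II-2: Cc|CC
⇒ C over [I-1,I-2,II-1,II-2,III-1,III-2]: 44 consistent
K/I-1 un ·: kk
K/I-2 un ·: kk
K/II-1 un I-1×I-2: kk
K/II-2 ? ·: Kk|KK
K/III-1 aff II-1×II-2: Kk
K/III-2 ? II-1×II-2: kk|Kk
⇒ K over [I-1,I-2,II-1,II-2,III-1,III-2]: 3 consistent

III-1 ∈ {CC Kk, Cc Kk}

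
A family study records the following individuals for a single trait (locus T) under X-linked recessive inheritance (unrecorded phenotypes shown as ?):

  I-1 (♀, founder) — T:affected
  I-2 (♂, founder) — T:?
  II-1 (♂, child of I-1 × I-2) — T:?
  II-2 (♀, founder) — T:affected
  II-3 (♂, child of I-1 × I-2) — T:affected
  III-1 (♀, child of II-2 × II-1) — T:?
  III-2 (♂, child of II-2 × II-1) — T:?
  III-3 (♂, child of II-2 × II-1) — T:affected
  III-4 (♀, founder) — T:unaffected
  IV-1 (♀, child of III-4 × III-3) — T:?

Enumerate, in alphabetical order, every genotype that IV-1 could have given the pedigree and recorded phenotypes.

IV-1 ∈ {X^TX^t, X^tX^t}

T/I-1 aff ·: X^tX^t
T/I-2 ? ·: X^TY|X^tY
T/II-1 ? I-1×I-2: X^tY
T/II-2 aff ·: X^tX^t
T/II-3 aff I-1×I-2: X^tY
T/III-1 ? II-2×II-1: X^tX^t
T/III-2 ? II-2×II-1: X^tY
T/III-3 aff II-2×II-1: X^tY
T/III-4 un ·: X^TX^T|X^TX^t
T/IV-1 ? III-4×III-3: X^TX^t|X^tX^t
⇒ T over [I-1,I-2,II-1,II-2,II-3,III-1,III-2,III-3,III-4,IV-1]: 6 consistent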